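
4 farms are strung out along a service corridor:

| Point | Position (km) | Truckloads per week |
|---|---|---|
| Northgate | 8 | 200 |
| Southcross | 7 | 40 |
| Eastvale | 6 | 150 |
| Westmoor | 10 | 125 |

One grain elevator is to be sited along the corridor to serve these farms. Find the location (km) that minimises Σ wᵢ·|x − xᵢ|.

x = 8

For a sum of weighted absolute distances on a line, the optimum is the weighted median (not the mean). Total weight W = 515; half-weight = 257.5.
Sort by position and accumulate weight:
  km 6 (Eastvale, w=150) → cum 150
  km 7 (Southcross, w=40) → cum 190
  km 8 (Northgate, w=200) → cum 390  ≥ 257.5 → median here
  km 10 (Westmoor, w=125) → cum 515
Optimal location: km 8.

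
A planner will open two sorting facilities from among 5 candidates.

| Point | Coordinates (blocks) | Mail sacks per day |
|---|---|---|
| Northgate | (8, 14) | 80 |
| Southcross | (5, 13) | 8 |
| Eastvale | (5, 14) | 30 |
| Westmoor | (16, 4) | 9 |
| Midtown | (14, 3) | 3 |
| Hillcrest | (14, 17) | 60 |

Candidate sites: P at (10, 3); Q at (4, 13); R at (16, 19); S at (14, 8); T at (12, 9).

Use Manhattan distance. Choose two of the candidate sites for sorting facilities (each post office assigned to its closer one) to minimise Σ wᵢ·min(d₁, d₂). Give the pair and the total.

{Q, R}, total 897

Evaluate every pair (each demand assigned to the nearer of the two):
  {Q, R}: total = 897
  {Q, S}: total = 1077
  {Q, T}: total = 1173
  {P, Q}: total = 1383
  {R, T}: total = 1513
  {S, T}: total = 1777
  {R, S}: total = 1831
  {P, T}: total = 1843
  {P, R}: total = 1955
  {P, S}: total = 2128
Best pair: {Q, R} with total 897.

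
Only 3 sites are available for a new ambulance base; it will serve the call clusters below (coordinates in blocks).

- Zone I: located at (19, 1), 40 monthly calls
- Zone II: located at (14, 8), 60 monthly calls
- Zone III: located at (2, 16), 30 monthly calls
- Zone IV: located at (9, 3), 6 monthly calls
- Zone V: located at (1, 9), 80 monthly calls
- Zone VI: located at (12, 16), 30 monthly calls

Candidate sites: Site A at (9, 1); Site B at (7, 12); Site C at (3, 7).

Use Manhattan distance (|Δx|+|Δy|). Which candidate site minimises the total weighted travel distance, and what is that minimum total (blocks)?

Total weighted distance at each candidate:
  Site A (9, 1): total = 3612
  Site B (7, 12): total = 2906
  Site C (3, 7): total = 2820
Minimum is at Site C with total 2820 blocks.

Site C, total 2820 blocks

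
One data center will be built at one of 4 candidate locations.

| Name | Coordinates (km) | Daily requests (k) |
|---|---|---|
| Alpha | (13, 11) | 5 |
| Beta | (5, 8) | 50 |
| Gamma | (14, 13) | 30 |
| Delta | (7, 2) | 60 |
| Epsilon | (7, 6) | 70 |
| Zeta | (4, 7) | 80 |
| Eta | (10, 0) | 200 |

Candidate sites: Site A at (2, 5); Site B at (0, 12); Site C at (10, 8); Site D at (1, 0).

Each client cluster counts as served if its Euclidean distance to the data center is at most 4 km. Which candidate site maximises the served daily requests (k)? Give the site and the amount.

Site A, covering 80

Coverage radius r = 4 km; a point is covered iff (Δx)²+(Δy)² ≤ 4² = 16.
  Site A (2, 5): covers {Zeta} → 80
  Site B (0, 12): covers {none} → 0
  Site C (10, 8): covers {Epsilon} → 70
  Site D (1, 0): covers {none} → 0
Maximum coverage at Site A: 80 daily requests (k).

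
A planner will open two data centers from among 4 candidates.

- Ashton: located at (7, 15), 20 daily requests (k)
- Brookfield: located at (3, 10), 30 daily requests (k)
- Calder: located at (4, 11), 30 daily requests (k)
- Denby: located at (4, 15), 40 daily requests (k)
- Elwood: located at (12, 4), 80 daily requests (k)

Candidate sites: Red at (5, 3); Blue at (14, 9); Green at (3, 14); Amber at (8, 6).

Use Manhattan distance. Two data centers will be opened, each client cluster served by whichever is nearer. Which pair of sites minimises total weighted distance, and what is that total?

{Green, Amber}, total 900

Evaluate every pair (each demand assigned to the nearer of the two):
  {Green, Amber}: total = 900
  {Blue, Green}: total = 980
  {Red, Green}: total = 1060
  {Red, Amber}: total = 1740
  {Blue, Amber}: total = 1740
  {Red, Blue}: total = 1880
Best pair: {Green, Amber} with total 900.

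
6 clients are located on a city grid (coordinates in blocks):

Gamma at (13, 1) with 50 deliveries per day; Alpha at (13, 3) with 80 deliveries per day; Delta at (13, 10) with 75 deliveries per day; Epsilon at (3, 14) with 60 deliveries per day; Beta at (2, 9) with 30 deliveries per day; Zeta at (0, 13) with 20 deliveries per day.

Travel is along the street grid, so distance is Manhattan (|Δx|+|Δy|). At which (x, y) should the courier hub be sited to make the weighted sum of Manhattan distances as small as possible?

Manhattan distance separates: Σwᵢ(|x−xᵢ|+|y−yᵢ|) = Σwᵢ|x−xᵢ| + Σwᵢ|y−yᵢ|, so x and y are optimised independently as 1-D weighted medians.
Total weight W = 315; half = 157.5.
x-coordinate, sorted with cumulative weight:
  x=0 (Zeta, w=20) cum 20
  x=2 (Beta, w=30) cum 50
  x=3 (Epsilon, w=60) cum 110
  x=13 (Gamma, w=50) cum 160  ← median
  x=13 (Alpha, w=80) cum 240
  x=13 (Delta, w=75) cum 315
⇒ x* = 13
y-coordinate, sorted with cumulative weight:
  y=1 (Gamma, w=50) cum 50
  y=3 (Alpha, w=80) cum 130
  y=9 (Beta, w=30) cum 160  ← median
  y=10 (Delta, w=75) cum 235
  y=13 (Zeta, w=20) cum 255
  y=14 (Epsilon, w=60) cum 315
⇒ y* = 9

(13, 9)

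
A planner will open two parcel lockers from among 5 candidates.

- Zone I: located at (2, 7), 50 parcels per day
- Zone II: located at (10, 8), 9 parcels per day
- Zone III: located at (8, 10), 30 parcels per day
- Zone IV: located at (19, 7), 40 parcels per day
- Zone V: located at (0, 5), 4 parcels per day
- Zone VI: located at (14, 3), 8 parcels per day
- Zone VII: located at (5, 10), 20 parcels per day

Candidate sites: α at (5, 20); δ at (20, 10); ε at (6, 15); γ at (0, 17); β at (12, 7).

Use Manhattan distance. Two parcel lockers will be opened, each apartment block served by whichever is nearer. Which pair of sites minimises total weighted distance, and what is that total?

Evaluate every pair (each demand assigned to the nearer of the two):
  {δ, β}: total = 1201
  {ε, β}: total = 1241
  {γ, β}: total = 1313
  {α, β}: total = 1321
  {δ, ε}: total = 1357
  {δ, γ}: total = 1620
  {α, δ}: total = 1812
  {ε, γ}: total = 2077
  {α, ε}: total = 2093
  {α, γ}: total = 2679
Best pair: {δ, β} with total 1201.

{δ, β}, total 1201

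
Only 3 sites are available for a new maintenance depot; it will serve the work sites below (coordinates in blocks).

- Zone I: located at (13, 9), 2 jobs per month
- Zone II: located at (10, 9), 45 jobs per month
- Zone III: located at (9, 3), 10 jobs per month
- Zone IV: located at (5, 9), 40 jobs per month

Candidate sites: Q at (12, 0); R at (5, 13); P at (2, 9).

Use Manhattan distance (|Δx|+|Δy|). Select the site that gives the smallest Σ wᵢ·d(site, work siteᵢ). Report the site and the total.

P, total 632 blocks

Total weighted distance at each candidate:
  Q (12, 0): total = 1215
  R (5, 13): total = 729
  P (2, 9): total = 632
Minimum is at P with total 632 blocks.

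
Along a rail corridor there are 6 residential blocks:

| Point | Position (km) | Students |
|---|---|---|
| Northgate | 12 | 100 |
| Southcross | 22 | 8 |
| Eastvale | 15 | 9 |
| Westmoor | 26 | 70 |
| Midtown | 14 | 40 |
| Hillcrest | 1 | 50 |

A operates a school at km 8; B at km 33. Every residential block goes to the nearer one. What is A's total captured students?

199

The indifferent point is the midpoint (8+33)/2 = 20.5; residential blocks left of it (closer to A at 8) go to A, those right go to B.
  Hillcrest at 1 (w=50) → A
  Northgate at 12 (w=100) → A
  Midtown at 14 (w=40) → A
  Eastvale at 15 (w=9) → A
  Southcross at 22 (w=8) → B
  Westmoor at 26 (w=70) → B
A captures 199; B captures 78.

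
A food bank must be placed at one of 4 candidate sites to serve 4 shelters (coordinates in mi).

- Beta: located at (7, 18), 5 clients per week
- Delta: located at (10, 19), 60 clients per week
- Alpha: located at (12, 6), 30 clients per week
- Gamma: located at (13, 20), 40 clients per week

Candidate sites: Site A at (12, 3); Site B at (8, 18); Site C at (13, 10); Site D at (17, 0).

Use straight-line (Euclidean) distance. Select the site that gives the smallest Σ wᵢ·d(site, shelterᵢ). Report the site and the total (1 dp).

Total weighted distance at each candidate:
  Site A (12, 3): total = 1817.7
  Site B (8, 18): total = 734.0
  Site C (13, 10): total = 1142.9
  Site D (17, 0): total = 2368.0
Minimum is at Site B with total 734.0 mi.

Site B, total 734.0 mi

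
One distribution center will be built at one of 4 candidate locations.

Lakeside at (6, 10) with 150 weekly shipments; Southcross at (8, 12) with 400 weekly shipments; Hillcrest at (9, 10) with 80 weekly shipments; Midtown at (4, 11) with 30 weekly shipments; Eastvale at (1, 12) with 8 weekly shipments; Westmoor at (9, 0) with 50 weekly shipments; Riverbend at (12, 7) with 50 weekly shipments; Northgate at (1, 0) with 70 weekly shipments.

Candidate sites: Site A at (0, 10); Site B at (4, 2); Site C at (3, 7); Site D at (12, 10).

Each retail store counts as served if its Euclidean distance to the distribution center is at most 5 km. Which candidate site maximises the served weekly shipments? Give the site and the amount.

Site D, covering 530

Coverage radius r = 5 km; a point is covered iff (Δx)²+(Δy)² ≤ 5² = 25.
  Site A (0, 10): covers {Midtown, Eastvale} → 38
  Site B (4, 2): covers {Northgate} → 70
  Site C (3, 7): covers {Lakeside, Midtown} → 180
  Site D (12, 10): covers {Southcross, Hillcrest, Riverbend} → 530
Maximum coverage at Site D: 530 weekly shipments.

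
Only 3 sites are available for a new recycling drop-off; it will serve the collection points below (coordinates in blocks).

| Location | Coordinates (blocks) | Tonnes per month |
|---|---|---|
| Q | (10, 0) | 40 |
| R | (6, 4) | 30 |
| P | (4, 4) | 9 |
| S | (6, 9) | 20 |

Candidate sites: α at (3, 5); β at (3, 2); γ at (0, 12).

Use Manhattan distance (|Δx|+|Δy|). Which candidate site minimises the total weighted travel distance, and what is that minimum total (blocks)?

β, total 737 blocks

Total weighted distance at each candidate:
  α (3, 5): total = 758
  β (3, 2): total = 737
  γ (0, 12): total = 1588
Minimum is at β with total 737 blocks.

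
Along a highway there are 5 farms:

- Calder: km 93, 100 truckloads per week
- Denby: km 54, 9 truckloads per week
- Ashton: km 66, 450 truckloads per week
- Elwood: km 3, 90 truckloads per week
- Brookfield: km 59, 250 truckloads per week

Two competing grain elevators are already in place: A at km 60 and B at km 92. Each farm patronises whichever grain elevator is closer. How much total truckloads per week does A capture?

The indifferent point is the midpoint (60+92)/2 = 76; farms left of it (closer to A at 60) go to A, those right go to B.
  Elwood at 3 (w=90) → A
  Denby at 54 (w=9) → A
  Brookfield at 59 (w=250) → A
  Ashton at 66 (w=450) → A
  Calder at 93 (w=100) → B
A captures 799; B captures 100.

799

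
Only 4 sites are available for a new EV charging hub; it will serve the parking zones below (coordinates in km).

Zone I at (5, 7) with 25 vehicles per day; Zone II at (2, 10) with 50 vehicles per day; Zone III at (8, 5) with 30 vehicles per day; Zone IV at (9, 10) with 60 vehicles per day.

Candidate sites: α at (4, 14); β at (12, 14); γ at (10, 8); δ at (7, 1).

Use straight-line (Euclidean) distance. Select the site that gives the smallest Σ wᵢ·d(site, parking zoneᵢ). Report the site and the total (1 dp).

γ, total 782.1 km

Total weighted distance at each candidate:
  α (4, 14): total = 1080.0
  β (12, 14): total = 1381.5
  γ (10, 8): total = 782.1
  δ (7, 1): total = 1349.8
Minimum is at γ with total 782.1 km.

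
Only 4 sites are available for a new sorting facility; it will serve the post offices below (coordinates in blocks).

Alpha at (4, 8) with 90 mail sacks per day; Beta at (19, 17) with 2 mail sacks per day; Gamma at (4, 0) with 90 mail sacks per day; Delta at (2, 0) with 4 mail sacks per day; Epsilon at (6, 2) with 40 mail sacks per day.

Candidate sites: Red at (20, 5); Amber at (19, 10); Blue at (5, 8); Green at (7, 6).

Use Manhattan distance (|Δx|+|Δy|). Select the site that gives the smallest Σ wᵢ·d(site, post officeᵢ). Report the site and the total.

Total weighted distance at each candidate:
  Red (20, 5): total = 4398
  Amber (19, 10): total = 4742
  Blue (5, 8): total = 1270
  Green (7, 6): total = 1550
Minimum is at Blue with total 1270 blocks.

Blue, total 1270 blocks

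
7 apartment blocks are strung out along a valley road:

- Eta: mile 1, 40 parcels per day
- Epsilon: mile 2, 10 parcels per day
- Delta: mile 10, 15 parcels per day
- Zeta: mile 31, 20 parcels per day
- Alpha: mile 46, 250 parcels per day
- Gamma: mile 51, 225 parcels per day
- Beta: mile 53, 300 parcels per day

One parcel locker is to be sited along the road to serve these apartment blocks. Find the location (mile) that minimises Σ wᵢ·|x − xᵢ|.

For a sum of weighted absolute distances on a line, the optimum is the weighted median (not the mean). Total weight W = 860; half-weight = 430.
Sort by position and accumulate weight:
  mile 1 (Eta, w=40) → cum 40
  mile 2 (Epsilon, w=10) → cum 50
  mile 10 (Delta, w=15) → cum 65
  mile 31 (Zeta, w=20) → cum 85
  mile 46 (Alpha, w=250) → cum 335
  mile 51 (Gamma, w=225) → cum 560  ≥ 430 → median here
  mile 53 (Beta, w=300) → cum 860
Optimal location: mile 51.

x = 51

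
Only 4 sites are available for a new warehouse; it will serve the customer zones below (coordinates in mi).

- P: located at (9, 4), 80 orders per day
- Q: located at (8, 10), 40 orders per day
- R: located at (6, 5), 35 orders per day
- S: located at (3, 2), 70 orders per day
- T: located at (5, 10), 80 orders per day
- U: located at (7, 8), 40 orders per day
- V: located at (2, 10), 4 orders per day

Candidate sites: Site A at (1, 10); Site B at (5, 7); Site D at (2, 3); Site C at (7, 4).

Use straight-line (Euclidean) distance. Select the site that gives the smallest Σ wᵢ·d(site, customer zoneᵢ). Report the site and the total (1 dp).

Total weighted distance at each candidate:
  Site A (1, 10): total = 2481.7
  Site B (5, 7): total = 1371.3
  Site D (2, 3): total = 2110.1
  Site C (7, 4): total = 1463.1
Minimum is at Site B with total 1371.3 mi.

Site B, total 1371.3 mi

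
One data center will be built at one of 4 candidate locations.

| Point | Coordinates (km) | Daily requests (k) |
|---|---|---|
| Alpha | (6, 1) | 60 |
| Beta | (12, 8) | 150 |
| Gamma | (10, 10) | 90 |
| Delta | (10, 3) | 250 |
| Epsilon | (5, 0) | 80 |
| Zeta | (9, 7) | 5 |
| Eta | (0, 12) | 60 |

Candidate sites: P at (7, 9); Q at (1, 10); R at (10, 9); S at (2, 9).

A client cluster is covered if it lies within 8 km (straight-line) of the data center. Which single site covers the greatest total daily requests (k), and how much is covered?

P, covering 555

Coverage radius r = 8 km; a point is covered iff (Δx)²+(Δy)² ≤ 8² = 64.
  P (7, 9): covers {Beta, Gamma, Delta, Zeta, Eta} → 555
  Q (1, 10): covers {Eta} → 60
  R (10, 9): covers {Beta, Gamma, Delta, Zeta} → 495
  S (2, 9): covers {Zeta, Eta} → 65
Maximum coverage at P: 555 daily requests (k).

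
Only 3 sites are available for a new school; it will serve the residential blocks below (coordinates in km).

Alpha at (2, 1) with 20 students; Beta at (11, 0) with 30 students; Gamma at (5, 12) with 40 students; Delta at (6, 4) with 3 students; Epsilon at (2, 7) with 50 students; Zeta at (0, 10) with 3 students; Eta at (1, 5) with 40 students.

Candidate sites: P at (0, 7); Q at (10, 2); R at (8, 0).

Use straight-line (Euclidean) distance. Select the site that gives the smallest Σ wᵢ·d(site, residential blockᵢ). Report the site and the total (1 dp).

Total weighted distance at each candidate:
  P (0, 7): total = 1019.1
  Q (10, 2): total = 1578.5
  R (8, 0): total = 1563.3
Minimum is at P with total 1019.1 km.

P, total 1019.1 km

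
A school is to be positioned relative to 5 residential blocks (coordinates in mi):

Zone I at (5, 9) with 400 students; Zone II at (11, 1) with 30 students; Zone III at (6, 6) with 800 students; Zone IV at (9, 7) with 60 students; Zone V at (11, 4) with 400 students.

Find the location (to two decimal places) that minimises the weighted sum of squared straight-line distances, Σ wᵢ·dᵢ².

(7.14, 6.18)

The minimiser of Σwᵢ‖p−pᵢ‖² is the weighted centroid p* = (Σwᵢpᵢ)/(Σwᵢ).
Σwᵢ = 1690.
Σwᵢxᵢ = 400·5 + 30·11 + 800·6 + 60·9 + 400·11 = 12070.
Σwᵢyᵢ = 400·9 + 30·1 + 800·6 + 60·7 + 400·4 = 10450.
x* = 12070/1690 = 7.14, y* = 10450/1690 = 6.18.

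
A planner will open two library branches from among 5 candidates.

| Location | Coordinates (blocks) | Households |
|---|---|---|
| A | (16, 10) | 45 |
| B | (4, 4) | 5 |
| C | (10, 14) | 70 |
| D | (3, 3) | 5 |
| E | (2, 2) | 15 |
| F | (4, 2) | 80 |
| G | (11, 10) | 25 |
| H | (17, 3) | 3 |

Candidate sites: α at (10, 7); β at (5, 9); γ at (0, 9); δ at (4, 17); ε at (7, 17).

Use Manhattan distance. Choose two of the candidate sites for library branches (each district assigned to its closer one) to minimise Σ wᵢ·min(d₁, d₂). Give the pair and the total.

Evaluate every pair (each demand assigned to the nearer of the two):
  {α, β}: total = 1888
  {β, ε}: total = 2049
  {α, γ}: total = 2133
  {α, ε}: total = 2133
  {α, δ}: total = 2203
  {β, δ}: total = 2259
  {β, γ}: total = 2314
  {γ, ε}: total = 2589
  {γ, δ}: total = 2869
  {δ, ε}: total = 3082
Best pair: {α, β} with total 1888.

{α, β}, total 1888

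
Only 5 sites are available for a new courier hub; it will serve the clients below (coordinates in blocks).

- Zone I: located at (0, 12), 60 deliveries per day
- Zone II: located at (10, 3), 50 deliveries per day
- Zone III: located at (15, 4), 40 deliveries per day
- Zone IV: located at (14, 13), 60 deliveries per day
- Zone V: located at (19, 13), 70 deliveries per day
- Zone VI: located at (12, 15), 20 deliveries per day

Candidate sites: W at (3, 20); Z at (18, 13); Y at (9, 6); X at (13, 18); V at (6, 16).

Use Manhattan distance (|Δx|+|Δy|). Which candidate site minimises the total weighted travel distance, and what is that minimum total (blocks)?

Z, total 2990 blocks

Total weighted distance at each candidate:
  W (3, 20): total = 5950
  Z (18, 13): total = 2990
  Y (9, 6): total = 3570
  X (13, 18): total = 3890
  V (6, 16): total = 4210
Minimum is at Z with total 2990 blocks.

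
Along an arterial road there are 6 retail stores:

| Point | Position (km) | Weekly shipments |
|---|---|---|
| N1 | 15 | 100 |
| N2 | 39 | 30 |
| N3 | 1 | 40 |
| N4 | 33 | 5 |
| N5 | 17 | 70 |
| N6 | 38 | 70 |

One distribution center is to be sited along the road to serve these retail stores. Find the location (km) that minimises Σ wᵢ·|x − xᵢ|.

x = 17

For a sum of weighted absolute distances on a line, the optimum is the weighted median (not the mean). Total weight W = 315; half-weight = 157.5.
Sort by position and accumulate weight:
  km 1 (N3, w=40) → cum 40
  km 15 (N1, w=100) → cum 140
  km 17 (N5, w=70) → cum 210  ≥ 157.5 → median here
  km 33 (N4, w=5) → cum 215
  km 38 (N6, w=70) → cum 285
  km 39 (N2, w=30) → cum 315
Optimal location: km 17.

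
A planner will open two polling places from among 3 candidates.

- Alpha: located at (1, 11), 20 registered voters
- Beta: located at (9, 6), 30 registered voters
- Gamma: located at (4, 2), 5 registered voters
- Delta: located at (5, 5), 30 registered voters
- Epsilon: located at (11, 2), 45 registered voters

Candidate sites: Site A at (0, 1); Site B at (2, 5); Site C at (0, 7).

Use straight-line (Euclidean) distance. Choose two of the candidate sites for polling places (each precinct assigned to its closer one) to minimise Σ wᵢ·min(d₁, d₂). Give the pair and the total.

Evaluate every pair (each demand assigned to the nearer of the two):
  {Site B, Site C}: total = 829.5
  {Site A, Site B}: total = 868.7
  {Site A, Site C}: total = 1033.3
Best pair: {Site B, Site C} with total 829.5.

{Site B, Site C}, total 829.5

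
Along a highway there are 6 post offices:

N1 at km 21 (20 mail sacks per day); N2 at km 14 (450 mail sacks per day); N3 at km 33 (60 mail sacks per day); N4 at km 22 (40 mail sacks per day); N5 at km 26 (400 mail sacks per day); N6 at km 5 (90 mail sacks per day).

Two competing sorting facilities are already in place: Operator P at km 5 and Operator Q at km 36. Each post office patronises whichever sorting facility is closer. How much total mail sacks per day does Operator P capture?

The indifferent point is the midpoint (5+36)/2 = 20.5; post offices left of it (closer to Operator P at 5) go to Operator P, those right go to Operator Q.
  N6 at 5 (w=90) → Operator P
  N2 at 14 (w=450) → Operator P
  N1 at 21 (w=20) → Operator Q
  N4 at 22 (w=40) → Operator Q
  N5 at 26 (w=400) → Operator Q
  N3 at 33 (w=60) → Operator Q
Operator P captures 540; Operator Q captures 520.

540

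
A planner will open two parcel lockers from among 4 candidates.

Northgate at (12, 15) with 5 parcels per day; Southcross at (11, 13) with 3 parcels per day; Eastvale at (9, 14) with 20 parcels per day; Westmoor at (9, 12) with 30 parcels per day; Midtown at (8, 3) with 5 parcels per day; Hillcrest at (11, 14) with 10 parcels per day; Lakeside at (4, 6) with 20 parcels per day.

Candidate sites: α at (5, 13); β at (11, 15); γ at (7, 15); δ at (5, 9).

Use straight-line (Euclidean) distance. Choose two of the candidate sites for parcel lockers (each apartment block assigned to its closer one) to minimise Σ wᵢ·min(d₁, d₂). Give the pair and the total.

Evaluate every pair (each demand assigned to the nearer of the two):
  {β, δ}: total = 270.7
  {γ, δ}: total = 329.3
  {α, β}: total = 367.5
  {α, δ}: total = 418.2
  {β, γ}: total = 423.8
  {α, γ}: total = 426.2
Best pair: {β, δ} with total 270.7.

{β, δ}, total 270.7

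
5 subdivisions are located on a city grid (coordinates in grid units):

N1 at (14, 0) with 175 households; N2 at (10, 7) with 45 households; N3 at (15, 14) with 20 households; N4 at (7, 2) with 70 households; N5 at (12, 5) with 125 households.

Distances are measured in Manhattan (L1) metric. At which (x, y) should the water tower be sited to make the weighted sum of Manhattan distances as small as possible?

(12, 2)

Manhattan distance separates: Σwᵢ(|x−xᵢ|+|y−yᵢ|) = Σwᵢ|x−xᵢ| + Σwᵢ|y−yᵢ|, so x and y are optimised independently as 1-D weighted medians.
Total weight W = 435; half = 217.5.
x-coordinate, sorted with cumulative weight:
  x=7 (N4, w=70) cum 70
  x=10 (N2, w=45) cum 115
  x=12 (N5, w=125) cum 240  ← median
  x=14 (N1, w=175) cum 415
  x=15 (N3, w=20) cum 435
⇒ x* = 12
y-coordinate, sorted with cumulative weight:
  y=0 (N1, w=175) cum 175
  y=2 (N4, w=70) cum 245  ← median
  y=5 (N5, w=125) cum 370
  y=7 (N2, w=45) cum 415
  y=14 (N3, w=20) cum 435
⇒ y* = 2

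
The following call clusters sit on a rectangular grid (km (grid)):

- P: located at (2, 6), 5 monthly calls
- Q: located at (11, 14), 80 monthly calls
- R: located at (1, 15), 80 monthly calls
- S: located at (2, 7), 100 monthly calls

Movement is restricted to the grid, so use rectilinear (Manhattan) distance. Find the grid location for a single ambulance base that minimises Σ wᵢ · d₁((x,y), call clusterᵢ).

(2, 14)

Manhattan distance separates: Σwᵢ(|x−xᵢ|+|y−yᵢ|) = Σwᵢ|x−xᵢ| + Σwᵢ|y−yᵢ|, so x and y are optimised independently as 1-D weighted medians.
Total weight W = 265; half = 132.5.
x-coordinate, sorted with cumulative weight:
  x=1 (R, w=80) cum 80
  x=2 (P, w=5) cum 85
  x=2 (S, w=100) cum 185  ← median
  x=11 (Q, w=80) cum 265
⇒ x* = 2
y-coordinate, sorted with cumulative weight:
  y=6 (P, w=5) cum 5
  y=7 (S, w=100) cum 105
  y=14 (Q, w=80) cum 185  ← median
  y=15 (R, w=80) cum 265
⇒ y* = 14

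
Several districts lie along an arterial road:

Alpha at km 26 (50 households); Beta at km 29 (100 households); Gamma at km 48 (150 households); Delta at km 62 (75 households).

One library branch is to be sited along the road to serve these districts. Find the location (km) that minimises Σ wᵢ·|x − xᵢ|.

x = 48

For a sum of weighted absolute distances on a line, the optimum is the weighted median (not the mean). Total weight W = 375; half-weight = 187.5.
Sort by position and accumulate weight:
  km 26 (Alpha, w=50) → cum 50
  km 29 (Beta, w=100) → cum 150
  km 48 (Gamma, w=150) → cum 300  ≥ 187.5 → median here
  km 62 (Delta, w=75) → cum 375
Optimal location: km 48.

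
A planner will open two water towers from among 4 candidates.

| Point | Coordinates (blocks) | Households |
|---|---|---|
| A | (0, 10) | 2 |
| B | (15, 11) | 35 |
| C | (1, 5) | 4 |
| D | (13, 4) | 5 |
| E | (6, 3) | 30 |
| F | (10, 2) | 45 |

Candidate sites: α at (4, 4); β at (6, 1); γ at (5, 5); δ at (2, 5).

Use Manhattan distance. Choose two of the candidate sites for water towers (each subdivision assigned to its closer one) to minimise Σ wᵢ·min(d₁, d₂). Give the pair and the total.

Evaluate every pair (each demand assigned to the nearer of the two):
  {β, γ}: total = 926
  {α, β}: total = 996
  {β, δ}: total = 1018
  {γ, δ}: total = 1073
  {α, γ}: total = 1091
  {α, δ}: total = 1143
Best pair: {β, γ} with total 926.

{β, γ}, total 926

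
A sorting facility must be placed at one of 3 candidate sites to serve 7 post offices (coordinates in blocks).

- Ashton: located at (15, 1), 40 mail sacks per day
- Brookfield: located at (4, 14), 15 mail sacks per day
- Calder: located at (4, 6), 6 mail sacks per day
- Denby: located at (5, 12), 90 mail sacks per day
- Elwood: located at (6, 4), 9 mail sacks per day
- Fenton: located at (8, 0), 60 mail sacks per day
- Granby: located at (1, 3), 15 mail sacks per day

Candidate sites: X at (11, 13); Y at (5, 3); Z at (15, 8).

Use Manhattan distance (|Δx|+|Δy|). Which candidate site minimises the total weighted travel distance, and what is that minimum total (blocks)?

Y, total 1932 blocks

Total weighted distance at each candidate:
  X (11, 13): total = 2860
  Y (5, 3): total = 1932
  Z (15, 8): total = 3175
Minimum is at Y with total 1932 blocks.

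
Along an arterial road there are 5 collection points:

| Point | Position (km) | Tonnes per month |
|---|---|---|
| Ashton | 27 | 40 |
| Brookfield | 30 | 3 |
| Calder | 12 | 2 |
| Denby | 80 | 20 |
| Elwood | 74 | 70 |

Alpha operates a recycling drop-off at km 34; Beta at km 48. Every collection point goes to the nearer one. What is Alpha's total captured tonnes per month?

The indifferent point is the midpoint (34+48)/2 = 41; collection points left of it (closer to Alpha at 34) go to Alpha, those right go to Beta.
  Calder at 12 (w=2) → Alpha
  Ashton at 27 (w=40) → Alpha
  Brookfield at 30 (w=3) → Alpha
  Elwood at 74 (w=70) → Beta
  Denby at 80 (w=20) → Beta
Alpha captures 45; Beta captures 90.

45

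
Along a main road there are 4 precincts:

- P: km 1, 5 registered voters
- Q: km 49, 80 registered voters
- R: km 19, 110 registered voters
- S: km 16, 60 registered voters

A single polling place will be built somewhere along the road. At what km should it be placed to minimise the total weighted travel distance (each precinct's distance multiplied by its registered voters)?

x = 19

For a sum of weighted absolute distances on a line, the optimum is the weighted median (not the mean). Total weight W = 255; half-weight = 127.5.
Sort by position and accumulate weight:
  km 1 (P, w=5) → cum 5
  km 16 (S, w=60) → cum 65
  km 19 (R, w=110) → cum 175  ≥ 127.5 → median here
  km 49 (Q, w=80) → cum 255
Optimal location: km 19.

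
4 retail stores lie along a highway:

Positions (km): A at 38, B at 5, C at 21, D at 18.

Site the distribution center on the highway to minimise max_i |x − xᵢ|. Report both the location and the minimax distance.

The 1-center on a line is the midpoint of the two extreme points: leftmost at 5, rightmost at 38.
Optimal location = (5 + 38)/2 = 21.5; maximum distance = (38 − 5)/2 = 16.5.

location 21.5, max distance 16.5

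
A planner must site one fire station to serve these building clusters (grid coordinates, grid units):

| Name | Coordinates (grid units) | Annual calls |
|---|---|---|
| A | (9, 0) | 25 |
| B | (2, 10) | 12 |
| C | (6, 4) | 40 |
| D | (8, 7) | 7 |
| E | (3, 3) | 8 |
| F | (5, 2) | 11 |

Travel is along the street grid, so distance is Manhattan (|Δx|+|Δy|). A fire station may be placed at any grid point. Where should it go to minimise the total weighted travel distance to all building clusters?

Manhattan distance separates: Σwᵢ(|x−xᵢ|+|y−yᵢ|) = Σwᵢ|x−xᵢ| + Σwᵢ|y−yᵢ|, so x and y are optimised independently as 1-D weighted medians.
Total weight W = 103; half = 51.5.
x-coordinate, sorted with cumulative weight:
  x=2 (B, w=12) cum 12
  x=3 (E, w=8) cum 20
  x=5 (F, w=11) cum 31
  x=6 (C, w=40) cum 71  ← median
  x=8 (D, w=7) cum 78
  x=9 (A, w=25) cum 103
⇒ x* = 6
y-coordinate, sorted with cumulative weight:
  y=0 (A, w=25) cum 25
  y=2 (F, w=11) cum 36
  y=3 (E, w=8) cum 44
  y=4 (C, w=40) cum 84  ← median
  y=7 (D, w=7) cum 91
  y=10 (B, w=12) cum 103
⇒ y* = 4

(6, 4)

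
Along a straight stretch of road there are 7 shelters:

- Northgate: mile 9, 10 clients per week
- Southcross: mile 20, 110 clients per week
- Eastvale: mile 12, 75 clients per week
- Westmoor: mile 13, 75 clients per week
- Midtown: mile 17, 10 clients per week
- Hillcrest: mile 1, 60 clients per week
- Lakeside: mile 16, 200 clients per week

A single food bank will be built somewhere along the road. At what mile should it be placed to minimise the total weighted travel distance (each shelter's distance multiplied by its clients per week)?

For a sum of weighted absolute distances on a line, the optimum is the weighted median (not the mean). Total weight W = 540; half-weight = 270.
Sort by position and accumulate weight:
  mile 1 (Hillcrest, w=60) → cum 60
  mile 9 (Northgate, w=10) → cum 70
  mile 12 (Eastvale, w=75) → cum 145
  mile 13 (Westmoor, w=75) → cum 220
  mile 16 (Lakeside, w=200) → cum 420  ≥ 270 → median here
  mile 17 (Midtown, w=10) → cum 430
  mile 20 (Southcross, w=110) → cum 540
Optimal location: mile 16.

x = 16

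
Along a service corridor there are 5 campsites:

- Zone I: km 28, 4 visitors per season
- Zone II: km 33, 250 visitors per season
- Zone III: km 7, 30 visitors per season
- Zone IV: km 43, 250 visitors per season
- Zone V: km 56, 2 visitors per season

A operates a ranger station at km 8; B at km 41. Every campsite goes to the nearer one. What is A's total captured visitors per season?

The indifferent point is the midpoint (8+41)/2 = 24.5; campsites left of it (closer to A at 8) go to A, those right go to B.
  Zone III at 7 (w=30) → A
  Zone I at 28 (w=4) → B
  Zone II at 33 (w=250) → B
  Zone IV at 43 (w=250) → B
  Zone V at 56 (w=2) → B
A captures 30; B captures 506.

30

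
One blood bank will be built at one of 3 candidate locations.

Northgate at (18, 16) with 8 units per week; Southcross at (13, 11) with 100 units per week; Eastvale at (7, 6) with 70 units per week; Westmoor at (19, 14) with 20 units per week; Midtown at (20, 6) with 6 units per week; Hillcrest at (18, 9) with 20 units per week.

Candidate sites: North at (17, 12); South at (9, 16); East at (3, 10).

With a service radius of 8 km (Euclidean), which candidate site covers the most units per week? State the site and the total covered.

Coverage radius r = 8 km; a point is covered iff (Δx)²+(Δy)² ≤ 8² = 64.
  North (17, 12): covers {Northgate, Southcross, Westmoor, Midtown, Hillcrest} → 154
  South (9, 16): covers {Southcross} → 100
  East (3, 10): covers {Eastvale} → 70
Maximum coverage at North: 154 units per week.

North, covering 154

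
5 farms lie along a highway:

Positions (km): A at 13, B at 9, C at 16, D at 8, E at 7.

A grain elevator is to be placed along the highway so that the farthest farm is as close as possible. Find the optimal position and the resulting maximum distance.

location 11.5, max distance 4.5

The 1-center on a line is the midpoint of the two extreme points: leftmost at 7, rightmost at 16.
Optimal location = (7 + 16)/2 = 11.5; maximum distance = (16 − 7)/2 = 4.5.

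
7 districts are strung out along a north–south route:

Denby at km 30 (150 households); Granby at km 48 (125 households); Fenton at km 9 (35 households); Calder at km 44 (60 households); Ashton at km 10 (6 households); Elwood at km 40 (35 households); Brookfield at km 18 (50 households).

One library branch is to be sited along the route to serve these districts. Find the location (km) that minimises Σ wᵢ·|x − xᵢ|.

x = 30

For a sum of weighted absolute distances on a line, the optimum is the weighted median (not the mean). Total weight W = 461; half-weight = 230.5.
Sort by position and accumulate weight:
  km 9 (Fenton, w=35) → cum 35
  km 10 (Ashton, w=6) → cum 41
  km 18 (Brookfield, w=50) → cum 91
  km 30 (Denby, w=150) → cum 241  ≥ 230.5 → median here
  km 40 (Elwood, w=35) → cum 276
  km 44 (Calder, w=60) → cum 336
  km 48 (Granby, w=125) → cum 461
Optimal location: km 30.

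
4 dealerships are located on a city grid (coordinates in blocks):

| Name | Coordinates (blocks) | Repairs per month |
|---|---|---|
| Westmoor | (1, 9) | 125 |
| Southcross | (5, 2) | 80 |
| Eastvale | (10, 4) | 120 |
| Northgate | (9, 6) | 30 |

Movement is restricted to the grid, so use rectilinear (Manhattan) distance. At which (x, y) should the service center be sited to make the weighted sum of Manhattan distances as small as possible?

(5, 4)

Manhattan distance separates: Σwᵢ(|x−xᵢ|+|y−yᵢ|) = Σwᵢ|x−xᵢ| + Σwᵢ|y−yᵢ|, so x and y are optimised independently as 1-D weighted medians.
Total weight W = 355; half = 177.5.
x-coordinate, sorted with cumulative weight:
  x=1 (Westmoor, w=125) cum 125
  x=5 (Southcross, w=80) cum 205  ← median
  x=9 (Northgate, w=30) cum 235
  x=10 (Eastvale, w=120) cum 355
⇒ x* = 5
y-coordinate, sorted with cumulative weight:
  y=2 (Southcross, w=80) cum 80
  y=4 (Eastvale, w=120) cum 200  ← median
  y=6 (Northgate, w=30) cum 230
  y=9 (Westmoor, w=125) cum 355
⇒ y* = 4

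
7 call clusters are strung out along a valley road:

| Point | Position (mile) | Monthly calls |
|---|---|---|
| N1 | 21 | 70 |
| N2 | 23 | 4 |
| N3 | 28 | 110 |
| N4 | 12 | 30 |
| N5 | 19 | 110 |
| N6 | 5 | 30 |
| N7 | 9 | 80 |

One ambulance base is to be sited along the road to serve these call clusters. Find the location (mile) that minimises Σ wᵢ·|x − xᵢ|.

x = 19

For a sum of weighted absolute distances on a line, the optimum is the weighted median (not the mean). Total weight W = 434; half-weight = 217.
Sort by position and accumulate weight:
  mile 5 (N6, w=30) → cum 30
  mile 9 (N7, w=80) → cum 110
  mile 12 (N4, w=30) → cum 140
  mile 19 (N5, w=110) → cum 250  ≥ 217 → median here
  mile 21 (N1, w=70) → cum 320
  mile 23 (N2, w=4) → cum 324
  mile 28 (N3, w=110) → cum 434
Optimal location: mile 19.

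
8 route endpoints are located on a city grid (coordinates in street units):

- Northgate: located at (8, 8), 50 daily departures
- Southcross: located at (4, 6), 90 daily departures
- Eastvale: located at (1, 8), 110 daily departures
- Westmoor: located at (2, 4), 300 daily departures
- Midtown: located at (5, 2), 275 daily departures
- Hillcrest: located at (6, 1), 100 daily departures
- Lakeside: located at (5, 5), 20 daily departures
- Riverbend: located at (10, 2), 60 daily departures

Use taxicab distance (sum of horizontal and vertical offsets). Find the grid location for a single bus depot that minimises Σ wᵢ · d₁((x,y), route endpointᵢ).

(5, 4)

Manhattan distance separates: Σwᵢ(|x−xᵢ|+|y−yᵢ|) = Σwᵢ|x−xᵢ| + Σwᵢ|y−yᵢ|, so x and y are optimised independently as 1-D weighted medians.
Total weight W = 1005; half = 502.5.
x-coordinate, sorted with cumulative weight:
  x=1 (Eastvale, w=110) cum 110
  x=2 (Westmoor, w=300) cum 410
  x=4 (Southcross, w=90) cum 500
  x=5 (Midtown, w=275) cum 775  ← median
  x=5 (Lakeside, w=20) cum 795
  x=6 (Hillcrest, w=100) cum 895
  x=8 (Northgate, w=50) cum 945
  x=10 (Riverbend, w=60) cum 1005
⇒ x* = 5
y-coordinate, sorted with cumulative weight:
  y=1 (Hillcrest, w=100) cum 100
  y=2 (Midtown, w=275) cum 375
  y=2 (Riverbend, w=60) cum 435
  y=4 (Westmoor, w=300) cum 735  ← median
  y=5 (Lakeside, w=20) cum 755
  y=6 (Southcross, w=90) cum 845
  y=8 (Northgate, w=50) cum 895
  y=8 (Eastvale, w=110) cum 1005
⇒ y* = 4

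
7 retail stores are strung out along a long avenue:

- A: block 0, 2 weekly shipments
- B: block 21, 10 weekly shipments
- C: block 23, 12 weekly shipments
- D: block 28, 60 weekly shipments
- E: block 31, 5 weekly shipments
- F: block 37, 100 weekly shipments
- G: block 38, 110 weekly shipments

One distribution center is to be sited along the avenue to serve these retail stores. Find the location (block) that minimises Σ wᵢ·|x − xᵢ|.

For a sum of weighted absolute distances on a line, the optimum is the weighted median (not the mean). Total weight W = 299; half-weight = 149.5.
Sort by position and accumulate weight:
  block 0 (A, w=2) → cum 2
  block 21 (B, w=10) → cum 12
  block 23 (C, w=12) → cum 24
  block 28 (D, w=60) → cum 84
  block 31 (E, w=5) → cum 89
  block 37 (F, w=100) → cum 189  ≥ 149.5 → median here
  block 38 (G, w=110) → cum 299
Optimal location: block 37.

x = 37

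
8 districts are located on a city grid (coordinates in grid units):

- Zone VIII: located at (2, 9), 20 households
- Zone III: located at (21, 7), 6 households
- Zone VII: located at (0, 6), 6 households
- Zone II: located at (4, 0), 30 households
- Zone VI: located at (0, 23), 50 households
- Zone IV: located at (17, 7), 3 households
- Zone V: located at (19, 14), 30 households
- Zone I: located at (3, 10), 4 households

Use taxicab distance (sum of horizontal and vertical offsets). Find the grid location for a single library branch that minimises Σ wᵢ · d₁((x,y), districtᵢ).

Manhattan distance separates: Σwᵢ(|x−xᵢ|+|y−yᵢ|) = Σwᵢ|x−xᵢ| + Σwᵢ|y−yᵢ|, so x and y are optimised independently as 1-D weighted medians.
Total weight W = 149; half = 74.5.
x-coordinate, sorted with cumulative weight:
  x=0 (Zone VII, w=6) cum 6
  x=0 (Zone VI, w=50) cum 56
  x=2 (Zone VIII, w=20) cum 76  ← median
  x=3 (Zone I, w=4) cum 80
  x=4 (Zone II, w=30) cum 110
  x=17 (Zone IV, w=3) cum 113
  x=19 (Zone V, w=30) cum 143
  x=21 (Zone III, w=6) cum 149
⇒ x* = 2
y-coordinate, sorted with cumulative weight:
  y=0 (Zone II, w=30) cum 30
  y=6 (Zone VII, w=6) cum 36
  y=7 (Zone III, w=6) cum 42
  y=7 (Zone IV, w=3) cum 45
  y=9 (Zone VIII, w=20) cum 65
  y=10 (Zone I, w=4) cum 69
  y=14 (Zone V, w=30) cum 99  ← median
  y=23 (Zone VI, w=50) cum 149
⇒ y* = 14

(2, 14)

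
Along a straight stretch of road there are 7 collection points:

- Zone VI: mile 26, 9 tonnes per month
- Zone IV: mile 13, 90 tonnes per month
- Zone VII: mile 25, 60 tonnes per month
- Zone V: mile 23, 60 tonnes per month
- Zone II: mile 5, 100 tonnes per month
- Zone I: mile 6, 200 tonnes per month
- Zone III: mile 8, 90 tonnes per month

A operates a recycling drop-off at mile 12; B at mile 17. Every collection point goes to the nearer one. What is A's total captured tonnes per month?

The indifferent point is the midpoint (12+17)/2 = 14.5; collection points left of it (closer to A at 12) go to A, those right go to B.
  Zone II at 5 (w=100) → A
  Zone I at 6 (w=200) → A
  Zone III at 8 (w=90) → A
  Zone IV at 13 (w=90) → A
  Zone V at 23 (w=60) → B
  Zone VII at 25 (w=60) → B
  Zone VI at 26 (w=9) → B
A captures 480; B captures 129.

480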